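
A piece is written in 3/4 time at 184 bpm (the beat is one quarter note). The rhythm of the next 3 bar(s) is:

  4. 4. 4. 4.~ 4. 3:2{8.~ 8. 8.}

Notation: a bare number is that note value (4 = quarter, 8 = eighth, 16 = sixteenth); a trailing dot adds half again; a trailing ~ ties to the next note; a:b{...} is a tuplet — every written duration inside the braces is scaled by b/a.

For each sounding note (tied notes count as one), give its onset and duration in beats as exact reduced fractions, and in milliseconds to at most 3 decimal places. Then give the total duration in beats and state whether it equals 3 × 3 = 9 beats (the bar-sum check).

1) 0.0ms=0b +489.13ms=3/2b
2) 489.13ms=3/2b +489.13ms=3/2b
3) 978.261ms=3b +489.13ms=3/2b
4) 1467.391ms=9/2b +978.261ms=3b
5) 2445.652ms=15/2b +326.087ms=1b
6) 2771.739ms=17/2b +163.043ms=1/2b
Σ=9b of 9 (184bpm 3/4) — PASS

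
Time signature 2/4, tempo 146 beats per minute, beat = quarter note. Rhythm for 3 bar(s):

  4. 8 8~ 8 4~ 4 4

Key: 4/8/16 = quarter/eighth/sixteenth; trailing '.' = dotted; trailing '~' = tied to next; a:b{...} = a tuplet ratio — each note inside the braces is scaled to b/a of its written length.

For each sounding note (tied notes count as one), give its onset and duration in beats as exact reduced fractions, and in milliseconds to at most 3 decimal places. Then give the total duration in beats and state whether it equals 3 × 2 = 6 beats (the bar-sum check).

1) 0.0ms=0b +616.438ms=3/2b
2) 616.438ms=3/2b +205.479ms=1/2b
3) 821.918ms=2b +410.959ms=1b
4) 1232.877ms=3b +821.918ms=2b
5) 2054.795ms=5b +410.959ms=1b
Σ=6b of 6 (146bpm 2/4) — PASS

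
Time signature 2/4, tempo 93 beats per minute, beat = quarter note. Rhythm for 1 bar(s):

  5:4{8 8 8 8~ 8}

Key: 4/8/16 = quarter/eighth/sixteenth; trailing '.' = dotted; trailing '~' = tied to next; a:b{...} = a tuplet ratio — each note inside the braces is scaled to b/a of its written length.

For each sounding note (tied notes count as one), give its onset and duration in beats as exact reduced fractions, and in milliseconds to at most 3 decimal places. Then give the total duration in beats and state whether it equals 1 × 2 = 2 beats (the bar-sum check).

1) 0.0ms=0b +258.065ms=2/5b
2) 258.065ms=2/5b +258.065ms=2/5b
3) 516.129ms=4/5b +258.065ms=2/5b
4) 774.194ms=6/5b +516.129ms=4/5b
Σ=2b of 2 (93bpm 2/4) — PASS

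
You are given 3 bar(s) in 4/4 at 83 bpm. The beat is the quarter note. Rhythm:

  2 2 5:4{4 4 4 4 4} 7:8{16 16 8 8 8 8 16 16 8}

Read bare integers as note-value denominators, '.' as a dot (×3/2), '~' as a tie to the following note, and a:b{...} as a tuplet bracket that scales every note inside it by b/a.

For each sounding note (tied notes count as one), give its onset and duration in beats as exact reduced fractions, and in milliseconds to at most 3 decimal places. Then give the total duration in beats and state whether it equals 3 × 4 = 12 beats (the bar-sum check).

1) 0.0ms=0b +1445.783ms=2b
2) 1445.783ms=2b +1445.783ms=2b
3) 2891.566ms=4b +578.313ms=4/5b
4) 3469.88ms=24/5b +578.313ms=4/5b
5) 4048.193ms=28/5b +578.313ms=4/5b
6) 4626.506ms=32/5b +578.313ms=4/5b
7) 5204.819ms=36/5b +578.313ms=4/5b
8) 5783.133ms=8b +206.54ms=2/7b
9) 5989.673ms=58/7b +206.54ms=2/7b
10) 6196.213ms=60/7b +413.081ms=4/7b
11) 6609.294ms=64/7b +413.081ms=4/7b
12) 7022.375ms=68/7b +413.081ms=4/7b
13) 7435.456ms=72/7b +413.081ms=4/7b
14) 7848.537ms=76/7b +206.54ms=2/7b
15) 8055.077ms=78/7b +206.54ms=2/7b
16) 8261.618ms=80/7b +413.081ms=4/7b
Σ=12b of 12 (83bpm 4/4) — PASS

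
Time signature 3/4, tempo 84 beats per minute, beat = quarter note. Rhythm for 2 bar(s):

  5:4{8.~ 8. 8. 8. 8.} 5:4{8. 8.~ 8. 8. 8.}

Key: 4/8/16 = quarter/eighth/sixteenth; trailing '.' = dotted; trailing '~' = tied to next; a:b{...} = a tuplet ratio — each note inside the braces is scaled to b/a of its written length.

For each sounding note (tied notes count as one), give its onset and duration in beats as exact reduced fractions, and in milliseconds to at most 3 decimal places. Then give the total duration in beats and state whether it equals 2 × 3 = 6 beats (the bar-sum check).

1) 0.0ms=0b +857.143ms=6/5b
2) 857.143ms=6/5b +428.571ms=3/5b
3) 1285.714ms=9/5b +428.571ms=3/5b
4) 1714.286ms=12/5b +428.571ms=3/5b
5) 2142.857ms=3b +428.571ms=3/5b
6) 2571.429ms=18/5b +857.143ms=6/5b
7) 3428.571ms=24/5b +428.571ms=3/5b
8) 3857.143ms=27/5b +428.571ms=3/5b
Σ=6b of 6 (84bpm 3/4) — PASS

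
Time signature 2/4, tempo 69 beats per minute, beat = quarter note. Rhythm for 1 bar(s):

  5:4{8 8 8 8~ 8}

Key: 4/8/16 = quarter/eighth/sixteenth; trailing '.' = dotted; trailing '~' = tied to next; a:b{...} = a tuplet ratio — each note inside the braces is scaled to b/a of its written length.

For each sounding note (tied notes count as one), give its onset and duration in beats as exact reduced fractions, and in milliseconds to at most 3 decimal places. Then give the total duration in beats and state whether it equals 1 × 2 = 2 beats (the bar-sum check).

1) 0.0ms=0b +347.826ms=2/5b
2) 347.826ms=2/5b +347.826ms=2/5b
3) 695.652ms=4/5b +347.826ms=2/5b
4) 1043.478ms=6/5b +695.652ms=4/5b
Σ=2b of 2 (69bpm 2/4) — PASS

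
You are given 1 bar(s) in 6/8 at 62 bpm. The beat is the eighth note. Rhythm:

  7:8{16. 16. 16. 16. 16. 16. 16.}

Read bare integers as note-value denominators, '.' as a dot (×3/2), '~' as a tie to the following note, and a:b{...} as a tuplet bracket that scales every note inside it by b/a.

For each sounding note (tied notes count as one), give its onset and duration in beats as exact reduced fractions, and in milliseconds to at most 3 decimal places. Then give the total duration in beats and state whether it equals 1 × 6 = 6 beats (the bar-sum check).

1) 0.0ms=0b +829.493ms=6/7b
2) 829.493ms=6/7b +829.493ms=6/7b
3) 1658.986ms=12/7b +829.493ms=6/7b
4) 2488.479ms=18/7b +829.493ms=6/7b
5) 3317.972ms=24/7b +829.493ms=6/7b
6) 4147.465ms=30/7b +829.493ms=6/7b
7) 4976.959ms=36/7b +829.493ms=6/7b
Σ=6b of 6 (62bpm 6/8) — PASS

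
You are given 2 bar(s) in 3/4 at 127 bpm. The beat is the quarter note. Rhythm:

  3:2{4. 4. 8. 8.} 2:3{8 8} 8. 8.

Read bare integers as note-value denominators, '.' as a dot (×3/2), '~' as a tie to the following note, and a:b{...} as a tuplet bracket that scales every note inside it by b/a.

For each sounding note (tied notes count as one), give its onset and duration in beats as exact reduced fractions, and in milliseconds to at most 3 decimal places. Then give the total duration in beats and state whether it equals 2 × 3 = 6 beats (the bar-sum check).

1) 0.0ms=0b +472.441ms=1b
2) 472.441ms=1b +472.441ms=1b
3) 944.882ms=2b +236.22ms=1/2b
4) 1181.102ms=5/2b +236.22ms=1/2b
5) 1417.323ms=3b +354.331ms=3/4b
6) 1771.654ms=15/4b +354.331ms=3/4b
7) 2125.984ms=9/2b +354.331ms=3/4b
8) 2480.315ms=21/4b +354.331ms=3/4b
Σ=6b of 6 (127bpm 3/4) — PASS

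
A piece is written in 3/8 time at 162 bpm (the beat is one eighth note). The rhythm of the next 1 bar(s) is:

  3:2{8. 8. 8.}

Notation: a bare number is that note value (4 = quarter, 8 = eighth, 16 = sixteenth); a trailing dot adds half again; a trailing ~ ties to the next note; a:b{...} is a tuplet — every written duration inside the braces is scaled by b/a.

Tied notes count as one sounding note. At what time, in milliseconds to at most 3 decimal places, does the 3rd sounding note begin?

1. 0.0ms @ 0 + 370.37ms (1)
2. 370.37ms @ 1 + 370.37ms (1)
3. 740.741ms @ 2 + 370.37ms (1)

note 3 onset = 2b = 740.741ms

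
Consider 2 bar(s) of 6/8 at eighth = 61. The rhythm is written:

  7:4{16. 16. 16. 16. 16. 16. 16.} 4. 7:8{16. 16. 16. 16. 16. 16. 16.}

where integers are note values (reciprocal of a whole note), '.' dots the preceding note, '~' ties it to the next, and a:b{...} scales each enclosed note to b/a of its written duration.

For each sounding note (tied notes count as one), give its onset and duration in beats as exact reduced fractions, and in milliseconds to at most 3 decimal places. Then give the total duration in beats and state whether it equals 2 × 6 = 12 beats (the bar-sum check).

1) 0.0ms=0b +421.546ms=3/7b
2) 421.546ms=3/7b +421.546ms=3/7b
3) 843.091ms=6/7b +421.546ms=3/7b
4) 1264.637ms=9/7b +421.546ms=3/7b
5) 1686.183ms=12/7b +421.546ms=3/7b
6) 2107.728ms=15/7b +421.546ms=3/7b
7) 2529.274ms=18/7b +421.546ms=3/7b
8) 2950.82ms=3b +2950.82ms=3b
9) 5901.639ms=6b +843.091ms=6/7b
10) 6744.731ms=48/7b +843.091ms=6/7b
11) 7587.822ms=54/7b +843.091ms=6/7b
12) 8430.913ms=60/7b +843.091ms=6/7b
13) 9274.005ms=66/7b +843.091ms=6/7b
14) 10117.096ms=72/7b +843.091ms=6/7b
15) 10960.187ms=78/7b +843.091ms=6/7b
Σ=12b of 12 (61bpm 6/8) — PASS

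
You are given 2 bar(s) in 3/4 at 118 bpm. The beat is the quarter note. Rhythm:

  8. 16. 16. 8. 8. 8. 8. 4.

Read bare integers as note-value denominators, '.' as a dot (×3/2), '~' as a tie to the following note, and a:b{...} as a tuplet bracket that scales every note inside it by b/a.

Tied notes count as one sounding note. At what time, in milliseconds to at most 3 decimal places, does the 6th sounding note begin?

1. 0.0ms @ 0 + 381.356ms (3/4)
2. 381.356ms @ 3/4 + 190.678ms (3/8)
3. 572.034ms @ 9/8 + 190.678ms (3/8)
4. 762.712ms @ 3/2 + 381.356ms (3/4)
5. 1144.068ms @ 9/4 + 381.356ms (3/4)
6. 1525.424ms @ 3 + 381.356ms (3/4)
7. 1906.78ms @ 15/4 + 381.356ms (3/4)
8. 2288.136ms @ 9/2 + 762.712ms (3/2)

note 6 onset = 3b = 1525.424ms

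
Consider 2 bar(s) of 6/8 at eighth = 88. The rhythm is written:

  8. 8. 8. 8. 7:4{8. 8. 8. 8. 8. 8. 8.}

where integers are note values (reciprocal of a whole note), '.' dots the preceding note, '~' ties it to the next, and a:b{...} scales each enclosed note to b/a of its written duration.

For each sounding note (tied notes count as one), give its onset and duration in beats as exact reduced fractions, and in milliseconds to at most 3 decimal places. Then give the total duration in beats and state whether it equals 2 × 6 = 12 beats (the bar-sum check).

1) 0.0ms=0b +1022.727ms=3/2b
2) 1022.727ms=3/2b +1022.727ms=3/2b
3) 2045.455ms=3b +1022.727ms=3/2b
4) 3068.182ms=9/2b +1022.727ms=3/2b
5) 4090.909ms=6b +584.416ms=6/7b
6) 4675.325ms=48/7b +584.416ms=6/7b
7) 5259.74ms=54/7b +584.416ms=6/7b
8) 5844.156ms=60/7b +584.416ms=6/7b
9) 6428.571ms=66/7b +584.416ms=6/7b
10) 7012.987ms=72/7b +584.416ms=6/7b
11) 7597.403ms=78/7b +584.416ms=6/7b
Σ=12b of 12 (88bpm 6/8) — PASS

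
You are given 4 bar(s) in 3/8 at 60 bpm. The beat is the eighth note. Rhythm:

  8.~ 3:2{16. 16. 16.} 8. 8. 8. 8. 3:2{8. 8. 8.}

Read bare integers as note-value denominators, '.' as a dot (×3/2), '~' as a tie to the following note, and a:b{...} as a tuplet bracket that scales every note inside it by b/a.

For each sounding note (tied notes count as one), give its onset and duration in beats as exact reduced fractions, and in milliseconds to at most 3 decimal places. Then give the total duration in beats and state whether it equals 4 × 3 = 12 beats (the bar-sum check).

1) 0.0ms=0b +2000.0ms=2b
2) 2000.0ms=2b +500.0ms=1/2b
3) 2500.0ms=5/2b +500.0ms=1/2b
4) 3000.0ms=3b +1500.0ms=3/2b
5) 4500.0ms=9/2b +1500.0ms=3/2b
6) 6000.0ms=6b +1500.0ms=3/2b
7) 7500.0ms=15/2b +1500.0ms=3/2b
8) 9000.0ms=9b +1000.0ms=1b
9) 10000.0ms=10b +1000.0ms=1b
10) 11000.0ms=11b +1000.0ms=1b
Σ=12b of 12 (60bpm 3/8) — PASS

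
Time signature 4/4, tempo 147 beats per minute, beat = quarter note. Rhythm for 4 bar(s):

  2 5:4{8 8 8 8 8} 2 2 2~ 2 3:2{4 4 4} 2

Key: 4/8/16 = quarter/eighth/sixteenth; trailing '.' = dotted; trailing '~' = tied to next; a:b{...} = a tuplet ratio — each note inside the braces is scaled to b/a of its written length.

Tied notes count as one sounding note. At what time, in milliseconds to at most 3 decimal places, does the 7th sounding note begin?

1. 0.0ms @ 0 + 816.327ms (2)
2. 816.327ms @ 2 + 163.265ms (2/5)
3. 979.592ms @ 12/5 + 163.265ms (2/5)
4. 1142.857ms @ 14/5 + 163.265ms (2/5)
5. 1306.122ms @ 16/5 + 163.265ms (2/5)
6. 1469.388ms @ 18/5 + 163.265ms (2/5)
7. 1632.653ms @ 4 + 816.327ms (2)
8. 2448.98ms @ 6 + 816.327ms (2)
9. 3265.306ms @ 8 + 1632.653ms (4)
10. 4897.959ms @ 12 + 272.109ms (2/3)
11. 5170.068ms @ 38/3 + 272.109ms (2/3)
12. 5442.177ms @ 40/3 + 272.109ms (2/3)
13. 5714.286ms @ 14 + 816.327ms (2)

note 7 onset = 4b = 1632.653ms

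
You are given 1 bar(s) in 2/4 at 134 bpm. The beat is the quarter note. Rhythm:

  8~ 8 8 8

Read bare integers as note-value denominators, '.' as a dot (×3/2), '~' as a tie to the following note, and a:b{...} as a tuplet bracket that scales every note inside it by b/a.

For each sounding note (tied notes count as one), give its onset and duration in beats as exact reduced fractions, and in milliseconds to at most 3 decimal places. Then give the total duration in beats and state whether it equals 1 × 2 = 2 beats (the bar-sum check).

1) 0.0ms=0b +447.761ms=1b
2) 447.761ms=1b +223.881ms=1/2b
3) 671.642ms=3/2b +223.881ms=1/2b
Σ=2b of 2 (134bpm 2/4) — PASS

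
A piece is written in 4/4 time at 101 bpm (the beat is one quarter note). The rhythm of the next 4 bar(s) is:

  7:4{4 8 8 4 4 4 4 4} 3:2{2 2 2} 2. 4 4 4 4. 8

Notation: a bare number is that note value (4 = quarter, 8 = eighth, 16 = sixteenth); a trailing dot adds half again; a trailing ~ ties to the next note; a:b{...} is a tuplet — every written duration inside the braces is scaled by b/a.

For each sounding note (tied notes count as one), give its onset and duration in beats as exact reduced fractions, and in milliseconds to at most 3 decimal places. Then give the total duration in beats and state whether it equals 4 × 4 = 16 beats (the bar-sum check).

1) 0.0ms=0b +339.463ms=4/7b
2) 339.463ms=4/7b +169.731ms=2/7b
3) 509.194ms=6/7b +169.731ms=2/7b
4) 678.925ms=8/7b +339.463ms=4/7b
5) 1018.388ms=12/7b +339.463ms=4/7b
6) 1357.85ms=16/7b +339.463ms=4/7b
7) 1697.313ms=20/7b +339.463ms=4/7b
8) 2036.775ms=24/7b +339.463ms=4/7b
9) 2376.238ms=4b +792.079ms=4/3b
10) 3168.317ms=16/3b +792.079ms=4/3b
11) 3960.396ms=20/3b +792.079ms=4/3b
12) 4752.475ms=8b +1782.178ms=3b
13) 6534.653ms=11b +594.059ms=1b
14) 7128.713ms=12b +594.059ms=1b
15) 7722.772ms=13b +594.059ms=1b
16) 8316.832ms=14b +891.089ms=3/2b
17) 9207.921ms=31/2b +297.03ms=1/2b
Σ=16b of 16 (101bpm 4/4) — PASS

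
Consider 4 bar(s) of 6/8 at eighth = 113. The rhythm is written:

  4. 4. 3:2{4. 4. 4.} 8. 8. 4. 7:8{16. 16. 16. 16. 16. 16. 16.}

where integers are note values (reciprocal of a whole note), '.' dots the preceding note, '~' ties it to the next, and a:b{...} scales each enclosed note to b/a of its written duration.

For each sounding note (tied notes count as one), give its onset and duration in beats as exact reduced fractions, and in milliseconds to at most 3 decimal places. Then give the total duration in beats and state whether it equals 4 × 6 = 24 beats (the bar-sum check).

1) 0.0ms=0b +1592.92ms=3b
2) 1592.92ms=3b +1592.92ms=3b
3) 3185.841ms=6b +1061.947ms=2b
4) 4247.788ms=8b +1061.947ms=2b
5) 5309.735ms=10b +1061.947ms=2b
6) 6371.681ms=12b +796.46ms=3/2b
7) 7168.142ms=27/2b +796.46ms=3/2b
8) 7964.602ms=15b +1592.92ms=3b
9) 9557.522ms=18b +455.12ms=6/7b
10) 10012.642ms=132/7b +455.12ms=6/7b
11) 10467.762ms=138/7b +455.12ms=6/7b
12) 10922.882ms=144/7b +455.12ms=6/7b
13) 11378.003ms=150/7b +455.12ms=6/7b
14) 11833.123ms=156/7b +455.12ms=6/7b
15) 12288.243ms=162/7b +455.12ms=6/7b
Σ=24b of 24 (113bpm 6/8) — PASS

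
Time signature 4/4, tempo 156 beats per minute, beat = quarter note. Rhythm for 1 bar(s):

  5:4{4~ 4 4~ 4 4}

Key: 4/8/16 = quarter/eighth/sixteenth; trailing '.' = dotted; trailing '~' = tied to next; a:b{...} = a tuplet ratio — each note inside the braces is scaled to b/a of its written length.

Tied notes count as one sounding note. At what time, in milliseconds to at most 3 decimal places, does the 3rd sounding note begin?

note 3 onset = 16/5b = 1230.769ms

1. 0.0ms @ 0 + 615.385ms (8/5)
2. 615.385ms @ 8/5 + 615.385ms (8/5)
3. 1230.769ms @ 16/5 + 307.692ms (4/5)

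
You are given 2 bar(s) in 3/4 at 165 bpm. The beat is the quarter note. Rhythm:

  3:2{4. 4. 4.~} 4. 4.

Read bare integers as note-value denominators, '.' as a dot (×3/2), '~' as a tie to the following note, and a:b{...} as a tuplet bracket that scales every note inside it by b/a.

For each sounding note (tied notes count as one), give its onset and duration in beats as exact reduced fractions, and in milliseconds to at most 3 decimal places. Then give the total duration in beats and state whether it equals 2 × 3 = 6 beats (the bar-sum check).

1) 0.0ms=0b +363.636ms=1b
2) 363.636ms=1b +363.636ms=1b
3) 727.273ms=2b +909.091ms=5/2b
4) 1636.364ms=9/2b +545.455ms=3/2b
Σ=6b of 6 (165bpm 3/4) — PASS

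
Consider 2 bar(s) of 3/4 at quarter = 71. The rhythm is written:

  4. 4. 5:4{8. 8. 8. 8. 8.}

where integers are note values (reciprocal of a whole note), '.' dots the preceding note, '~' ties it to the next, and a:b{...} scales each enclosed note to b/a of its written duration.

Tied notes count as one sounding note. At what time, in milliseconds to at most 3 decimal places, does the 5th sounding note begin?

note 5 onset = 21/5b = 3549.296ms

1. 0.0ms @ 0 + 1267.606ms (3/2)
2. 1267.606ms @ 3/2 + 1267.606ms (3/2)
3. 2535.211ms @ 3 + 507.042ms (3/5)
4. 3042.254ms @ 18/5 + 507.042ms (3/5)
5. 3549.296ms @ 21/5 + 507.042ms (3/5)
6. 4056.338ms @ 24/5 + 507.042ms (3/5)
7. 4563.38ms @ 27/5 + 507.042ms (3/5)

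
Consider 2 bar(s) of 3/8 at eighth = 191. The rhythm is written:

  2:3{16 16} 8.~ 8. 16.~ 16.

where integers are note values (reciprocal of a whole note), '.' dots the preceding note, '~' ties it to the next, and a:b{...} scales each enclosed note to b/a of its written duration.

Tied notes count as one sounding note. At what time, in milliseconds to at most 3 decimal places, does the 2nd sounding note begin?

1. 0.0ms @ 0 + 235.602ms (3/4)
2. 235.602ms @ 3/4 + 235.602ms (3/4)
3. 471.204ms @ 3/2 + 942.408ms (3)
4. 1413.613ms @ 9/2 + 471.204ms (3/2)

note 2 onset = 3/4b = 235.602ms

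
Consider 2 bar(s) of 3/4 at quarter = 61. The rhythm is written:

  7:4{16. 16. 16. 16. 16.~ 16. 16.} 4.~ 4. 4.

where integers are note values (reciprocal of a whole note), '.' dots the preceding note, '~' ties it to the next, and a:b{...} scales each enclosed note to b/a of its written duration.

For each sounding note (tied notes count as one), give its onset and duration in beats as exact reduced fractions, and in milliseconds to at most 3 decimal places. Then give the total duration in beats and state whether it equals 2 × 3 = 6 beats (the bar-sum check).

1) 0.0ms=0b +210.773ms=3/14b
2) 210.773ms=3/14b +210.773ms=3/14b
3) 421.546ms=3/7b +210.773ms=3/14b
4) 632.319ms=9/14b +210.773ms=3/14b
5) 843.091ms=6/7b +421.546ms=3/7b
6) 1264.637ms=9/7b +210.773ms=3/14b
7) 1475.41ms=3/2b +2950.82ms=3b
8) 4426.23ms=9/2b +1475.41ms=3/2b
Σ=6b of 6 (61bpm 3/4) — PASS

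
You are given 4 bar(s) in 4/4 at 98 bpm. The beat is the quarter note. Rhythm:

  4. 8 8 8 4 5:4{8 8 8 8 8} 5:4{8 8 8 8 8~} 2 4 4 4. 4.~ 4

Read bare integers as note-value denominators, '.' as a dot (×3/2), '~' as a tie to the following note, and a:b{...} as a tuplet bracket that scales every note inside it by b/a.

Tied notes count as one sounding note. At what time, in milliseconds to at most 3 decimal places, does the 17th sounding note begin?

note 17 onset = 11b = 6734.694ms

1. 0.0ms @ 0 + 918.367ms (3/2)
2. 918.367ms @ 3/2 + 306.122ms (1/2)
3. 1224.49ms @ 2 + 306.122ms (1/2)
4. 1530.612ms @ 5/2 + 306.122ms (1/2)
5. 1836.735ms @ 3 + 612.245ms (1)
6. 2448.98ms @ 4 + 244.898ms (2/5)
7. 2693.878ms @ 22/5 + 244.898ms (2/5)
8. 2938.776ms @ 24/5 + 244.898ms (2/5)
9. 3183.673ms @ 26/5 + 244.898ms (2/5)
10. 3428.571ms @ 28/5 + 244.898ms (2/5)
11. 3673.469ms @ 6 + 244.898ms (2/5)
12. 3918.367ms @ 32/5 + 244.898ms (2/5)
13. 4163.265ms @ 34/5 + 244.898ms (2/5)
14. 4408.163ms @ 36/5 + 244.898ms (2/5)
15. 4653.061ms @ 38/5 + 1469.388ms (12/5)
16. 6122.449ms @ 10 + 612.245ms (1)
17. 6734.694ms @ 11 + 612.245ms (1)
18. 7346.939ms @ 12 + 918.367ms (3/2)
19. 8265.306ms @ 27/2 + 1530.612ms (5/2)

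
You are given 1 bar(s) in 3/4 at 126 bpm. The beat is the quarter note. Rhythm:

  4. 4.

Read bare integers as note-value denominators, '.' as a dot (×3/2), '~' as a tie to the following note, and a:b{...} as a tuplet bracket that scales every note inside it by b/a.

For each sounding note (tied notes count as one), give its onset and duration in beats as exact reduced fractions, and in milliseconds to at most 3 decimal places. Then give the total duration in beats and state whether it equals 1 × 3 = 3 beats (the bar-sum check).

1) 0.0ms=0b +714.286ms=3/2b
2) 714.286ms=3/2b +714.286ms=3/2b
Σ=3b of 3 (126bpm 3/4) — PASS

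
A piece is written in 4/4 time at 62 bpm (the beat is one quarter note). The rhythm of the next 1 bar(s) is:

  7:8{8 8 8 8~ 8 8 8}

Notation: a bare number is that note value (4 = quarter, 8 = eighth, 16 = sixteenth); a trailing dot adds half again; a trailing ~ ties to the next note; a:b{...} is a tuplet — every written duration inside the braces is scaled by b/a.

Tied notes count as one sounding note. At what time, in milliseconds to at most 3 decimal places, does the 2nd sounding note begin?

1. 0.0ms @ 0 + 552.995ms (4/7)
2. 552.995ms @ 4/7 + 552.995ms (4/7)
3. 1105.991ms @ 8/7 + 552.995ms (4/7)
4. 1658.986ms @ 12/7 + 1105.991ms (8/7)
5. 2764.977ms @ 20/7 + 552.995ms (4/7)
6. 3317.972ms @ 24/7 + 552.995ms (4/7)

note 2 onset = 4/7b = 552.995ms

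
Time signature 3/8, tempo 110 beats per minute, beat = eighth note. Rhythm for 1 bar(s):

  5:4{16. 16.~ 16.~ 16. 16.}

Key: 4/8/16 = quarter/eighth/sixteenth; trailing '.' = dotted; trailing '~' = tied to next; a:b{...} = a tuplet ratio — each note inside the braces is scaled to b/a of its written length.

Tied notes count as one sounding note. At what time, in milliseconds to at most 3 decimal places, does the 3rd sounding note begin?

1. 0.0ms @ 0 + 327.273ms (3/5)
2. 327.273ms @ 3/5 + 981.818ms (9/5)
3. 1309.091ms @ 12/5 + 327.273ms (3/5)

note 3 onset = 12/5b = 1309.091ms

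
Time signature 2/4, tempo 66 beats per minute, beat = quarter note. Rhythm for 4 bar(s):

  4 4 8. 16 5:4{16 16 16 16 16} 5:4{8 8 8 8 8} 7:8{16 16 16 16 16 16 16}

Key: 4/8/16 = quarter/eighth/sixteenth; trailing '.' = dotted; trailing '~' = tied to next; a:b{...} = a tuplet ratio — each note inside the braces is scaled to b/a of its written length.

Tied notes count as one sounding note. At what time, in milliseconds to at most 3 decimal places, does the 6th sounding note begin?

note 6 onset = 16/5b = 2909.091ms

1. 0.0ms @ 0 + 909.091ms (1)
2. 909.091ms @ 1 + 909.091ms (1)
3. 1818.182ms @ 2 + 681.818ms (3/4)
4. 2500.0ms @ 11/4 + 227.273ms (1/4)
5. 2727.273ms @ 3 + 181.818ms (1/5)
6. 2909.091ms @ 16/5 + 181.818ms (1/5)
7. 3090.909ms @ 17/5 + 181.818ms (1/5)
8. 3272.727ms @ 18/5 + 181.818ms (1/5)
9. 3454.545ms @ 19/5 + 181.818ms (1/5)
10. 3636.364ms @ 4 + 363.636ms (2/5)
11. 4000.0ms @ 22/5 + 363.636ms (2/5)
12. 4363.636ms @ 24/5 + 363.636ms (2/5)
13. 4727.273ms @ 26/5 + 363.636ms (2/5)
14. 5090.909ms @ 28/5 + 363.636ms (2/5)
15. 5454.545ms @ 6 + 259.74ms (2/7)
16. 5714.286ms @ 44/7 + 259.74ms (2/7)
17. 5974.026ms @ 46/7 + 259.74ms (2/7)
18. 6233.766ms @ 48/7 + 259.74ms (2/7)
19. 6493.506ms @ 50/7 + 259.74ms (2/7)
20. 6753.247ms @ 52/7 + 259.74ms (2/7)
21. 7012.987ms @ 54/7 + 259.74ms (2/7)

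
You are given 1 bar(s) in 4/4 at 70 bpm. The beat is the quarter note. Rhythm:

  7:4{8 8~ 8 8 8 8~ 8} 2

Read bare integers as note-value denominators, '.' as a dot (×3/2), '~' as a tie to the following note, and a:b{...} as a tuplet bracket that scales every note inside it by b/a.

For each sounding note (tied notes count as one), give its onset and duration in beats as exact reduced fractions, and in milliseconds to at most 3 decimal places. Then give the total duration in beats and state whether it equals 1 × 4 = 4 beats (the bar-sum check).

1) 0.0ms=0b +244.898ms=2/7b
2) 244.898ms=2/7b +489.796ms=4/7b
3) 734.694ms=6/7b +244.898ms=2/7b
4) 979.592ms=8/7b +244.898ms=2/7b
5) 1224.49ms=10/7b +489.796ms=4/7b
6) 1714.286ms=2b +1714.286ms=2b
Σ=4b of 4 (70bpm 4/4) — PASS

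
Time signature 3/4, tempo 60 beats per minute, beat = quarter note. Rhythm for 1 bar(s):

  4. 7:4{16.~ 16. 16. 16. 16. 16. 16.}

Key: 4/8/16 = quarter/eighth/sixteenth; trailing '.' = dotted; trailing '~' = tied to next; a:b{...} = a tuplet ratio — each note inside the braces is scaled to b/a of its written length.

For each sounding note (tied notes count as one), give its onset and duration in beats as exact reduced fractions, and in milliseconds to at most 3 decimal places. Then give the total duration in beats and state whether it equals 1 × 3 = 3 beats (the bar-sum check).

1) 0.0ms=0b +1500.0ms=3/2b
2) 1500.0ms=3/2b +428.571ms=3/7b
3) 1928.571ms=27/14b +214.286ms=3/14b
4) 2142.857ms=15/7b +214.286ms=3/14b
5) 2357.143ms=33/14b +214.286ms=3/14b
6) 2571.429ms=18/7b +214.286ms=3/14b
7) 2785.714ms=39/14b +214.286ms=3/14b
Σ=3b of 3 (60bpm 3/4) — PASS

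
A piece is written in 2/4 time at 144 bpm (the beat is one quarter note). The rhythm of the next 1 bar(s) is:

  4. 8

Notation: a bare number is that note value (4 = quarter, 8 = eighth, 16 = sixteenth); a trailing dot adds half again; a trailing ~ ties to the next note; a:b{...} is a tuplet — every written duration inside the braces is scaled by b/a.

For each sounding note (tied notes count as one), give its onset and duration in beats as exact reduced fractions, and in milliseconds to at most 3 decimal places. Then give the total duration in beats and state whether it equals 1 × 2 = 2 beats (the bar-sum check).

1) 0.0ms=0b +625.0ms=3/2b
2) 625.0ms=3/2b +208.333ms=1/2b
Σ=2b of 2 (144bpm 2/4) — PASS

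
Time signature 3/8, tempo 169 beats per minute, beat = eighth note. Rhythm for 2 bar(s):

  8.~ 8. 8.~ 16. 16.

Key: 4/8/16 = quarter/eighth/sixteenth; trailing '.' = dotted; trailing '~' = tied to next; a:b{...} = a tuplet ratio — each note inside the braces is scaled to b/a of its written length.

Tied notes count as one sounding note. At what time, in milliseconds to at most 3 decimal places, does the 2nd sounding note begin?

note 2 onset = 3b = 1065.089ms

1. 0.0ms @ 0 + 1065.089ms (3)
2. 1065.089ms @ 3 + 798.817ms (9/4)
3. 1863.905ms @ 21/4 + 266.272ms (3/4)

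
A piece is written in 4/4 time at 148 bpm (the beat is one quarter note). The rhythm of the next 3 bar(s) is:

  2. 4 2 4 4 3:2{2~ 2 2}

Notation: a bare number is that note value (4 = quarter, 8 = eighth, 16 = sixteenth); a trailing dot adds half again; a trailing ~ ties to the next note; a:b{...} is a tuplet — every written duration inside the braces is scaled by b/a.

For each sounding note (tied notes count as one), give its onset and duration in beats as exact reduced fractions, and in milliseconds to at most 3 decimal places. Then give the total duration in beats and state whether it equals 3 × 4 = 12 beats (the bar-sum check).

1) 0.0ms=0b +1216.216ms=3b
2) 1216.216ms=3b +405.405ms=1b
3) 1621.622ms=4b +810.811ms=2b
4) 2432.432ms=6b +405.405ms=1b
5) 2837.838ms=7b +405.405ms=1b
6) 3243.243ms=8b +1081.081ms=8/3b
7) 4324.324ms=32/3b +540.541ms=4/3b
Σ=12b of 12 (148bpm 4/4) — PASS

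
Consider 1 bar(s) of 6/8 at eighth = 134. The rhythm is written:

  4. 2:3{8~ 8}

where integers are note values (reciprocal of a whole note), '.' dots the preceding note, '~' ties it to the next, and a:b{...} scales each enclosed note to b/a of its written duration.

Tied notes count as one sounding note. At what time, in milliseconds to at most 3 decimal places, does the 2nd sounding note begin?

1. 0.0ms @ 0 + 1343.284ms (3)
2. 1343.284ms @ 3 + 1343.284ms (3)

note 2 onset = 3b = 1343.284ms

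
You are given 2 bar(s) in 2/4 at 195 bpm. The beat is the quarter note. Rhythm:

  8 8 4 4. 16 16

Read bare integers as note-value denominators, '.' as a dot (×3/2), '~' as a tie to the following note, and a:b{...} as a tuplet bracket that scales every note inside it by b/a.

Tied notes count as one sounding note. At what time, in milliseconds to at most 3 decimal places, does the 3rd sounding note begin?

note 3 onset = 1b = 307.692ms

1. 0.0ms @ 0 + 153.846ms (1/2)
2. 153.846ms @ 1/2 + 153.846ms (1/2)
3. 307.692ms @ 1 + 307.692ms (1)
4. 615.385ms @ 2 + 461.538ms (3/2)
5. 1076.923ms @ 7/2 + 76.923ms (1/4)
6. 1153.846ms @ 15/4 + 76.923ms (1/4)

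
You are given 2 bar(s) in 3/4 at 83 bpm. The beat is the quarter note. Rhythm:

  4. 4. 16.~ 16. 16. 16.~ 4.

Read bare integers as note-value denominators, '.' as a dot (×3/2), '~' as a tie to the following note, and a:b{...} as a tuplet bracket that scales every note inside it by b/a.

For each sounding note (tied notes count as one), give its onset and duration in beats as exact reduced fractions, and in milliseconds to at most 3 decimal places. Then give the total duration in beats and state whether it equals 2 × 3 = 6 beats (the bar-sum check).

1) 0.0ms=0b +1084.337ms=3/2b
2) 1084.337ms=3/2b +1084.337ms=3/2b
3) 2168.675ms=3b +542.169ms=3/4b
4) 2710.843ms=15/4b +271.084ms=3/8b
5) 2981.928ms=33/8b +1355.422ms=15/8b
Σ=6b of 6 (83bpm 3/4) — PASS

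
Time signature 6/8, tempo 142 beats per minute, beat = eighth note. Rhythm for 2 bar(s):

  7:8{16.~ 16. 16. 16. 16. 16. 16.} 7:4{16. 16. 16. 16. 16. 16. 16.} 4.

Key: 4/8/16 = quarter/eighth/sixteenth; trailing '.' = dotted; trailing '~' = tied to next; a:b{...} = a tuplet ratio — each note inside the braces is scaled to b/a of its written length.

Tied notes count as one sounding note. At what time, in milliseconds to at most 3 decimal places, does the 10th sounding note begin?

1. 0.0ms @ 0 + 724.346ms (12/7)
2. 724.346ms @ 12/7 + 362.173ms (6/7)
3. 1086.519ms @ 18/7 + 362.173ms (6/7)
4. 1448.692ms @ 24/7 + 362.173ms (6/7)
5. 1810.865ms @ 30/7 + 362.173ms (6/7)
6. 2173.038ms @ 36/7 + 362.173ms (6/7)
7. 2535.211ms @ 6 + 181.087ms (3/7)
8. 2716.298ms @ 45/7 + 181.087ms (3/7)
9. 2897.384ms @ 48/7 + 181.087ms (3/7)
10. 3078.471ms @ 51/7 + 181.087ms (3/7)
11. 3259.557ms @ 54/7 + 181.087ms (3/7)
12. 3440.644ms @ 57/7 + 181.087ms (3/7)
13. 3621.73ms @ 60/7 + 181.087ms (3/7)
14. 3802.817ms @ 9 + 1267.606ms (3)

note 10 onset = 51/7b = 3078.471ms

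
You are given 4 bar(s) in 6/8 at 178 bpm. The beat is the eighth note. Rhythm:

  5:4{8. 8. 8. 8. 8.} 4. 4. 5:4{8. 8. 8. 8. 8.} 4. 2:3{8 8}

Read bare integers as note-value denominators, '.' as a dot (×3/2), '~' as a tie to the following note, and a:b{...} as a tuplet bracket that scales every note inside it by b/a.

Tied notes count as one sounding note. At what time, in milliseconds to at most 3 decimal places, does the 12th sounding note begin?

note 12 onset = 84/5b = 5662.921ms

1. 0.0ms @ 0 + 404.494ms (6/5)
2. 404.494ms @ 6/5 + 404.494ms (6/5)
3. 808.989ms @ 12/5 + 404.494ms (6/5)
4. 1213.483ms @ 18/5 + 404.494ms (6/5)
5. 1617.978ms @ 24/5 + 404.494ms (6/5)
6. 2022.472ms @ 6 + 1011.236ms (3)
7. 3033.708ms @ 9 + 1011.236ms (3)
8. 4044.944ms @ 12 + 404.494ms (6/5)
9. 4449.438ms @ 66/5 + 404.494ms (6/5)
10. 4853.933ms @ 72/5 + 404.494ms (6/5)
11. 5258.427ms @ 78/5 + 404.494ms (6/5)
12. 5662.921ms @ 84/5 + 404.494ms (6/5)
13. 6067.416ms @ 18 + 1011.236ms (3)
14. 7078.652ms @ 21 + 505.618ms (3/2)
15. 7584.27ms @ 45/2 + 505.618ms (3/2)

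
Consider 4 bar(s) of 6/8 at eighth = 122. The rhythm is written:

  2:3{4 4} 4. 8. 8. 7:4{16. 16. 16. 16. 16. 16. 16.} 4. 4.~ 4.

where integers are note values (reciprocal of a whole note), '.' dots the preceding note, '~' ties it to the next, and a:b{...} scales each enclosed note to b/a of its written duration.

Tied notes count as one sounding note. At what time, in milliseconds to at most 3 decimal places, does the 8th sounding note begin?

note 8 onset = 90/7b = 6323.185ms

1. 0.0ms @ 0 + 1475.41ms (3)
2. 1475.41ms @ 3 + 1475.41ms (3)
3. 2950.82ms @ 6 + 1475.41ms (3)
4. 4426.23ms @ 9 + 737.705ms (3/2)
5. 5163.934ms @ 21/2 + 737.705ms (3/2)
6. 5901.639ms @ 12 + 210.773ms (3/7)
7. 6112.412ms @ 87/7 + 210.773ms (3/7)
8. 6323.185ms @ 90/7 + 210.773ms (3/7)
9. 6533.958ms @ 93/7 + 210.773ms (3/7)
10. 6744.731ms @ 96/7 + 210.773ms (3/7)
11. 6955.504ms @ 99/7 + 210.773ms (3/7)
12. 7166.276ms @ 102/7 + 210.773ms (3/7)
13. 7377.049ms @ 15 + 1475.41ms (3)
14. 8852.459ms @ 18 + 2950.82ms (6)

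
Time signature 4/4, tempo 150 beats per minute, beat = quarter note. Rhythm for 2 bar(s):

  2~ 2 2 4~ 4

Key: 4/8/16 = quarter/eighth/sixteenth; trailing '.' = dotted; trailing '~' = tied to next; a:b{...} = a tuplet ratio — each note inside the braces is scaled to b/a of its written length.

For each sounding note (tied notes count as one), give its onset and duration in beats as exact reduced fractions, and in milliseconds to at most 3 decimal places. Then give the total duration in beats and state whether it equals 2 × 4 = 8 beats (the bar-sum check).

1) 0.0ms=0b +1600.0ms=4b
2) 1600.0ms=4b +800.0ms=2b
3) 2400.0ms=6b +800.0ms=2b
Σ=8b of 8 (150bpm 4/4) — PASS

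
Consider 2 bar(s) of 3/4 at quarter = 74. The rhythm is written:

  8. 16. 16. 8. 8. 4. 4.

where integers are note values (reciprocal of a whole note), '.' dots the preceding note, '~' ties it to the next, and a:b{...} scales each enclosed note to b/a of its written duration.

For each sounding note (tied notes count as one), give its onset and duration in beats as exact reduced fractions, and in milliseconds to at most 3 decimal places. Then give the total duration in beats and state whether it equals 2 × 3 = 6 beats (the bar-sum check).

1) 0.0ms=0b +608.108ms=3/4b
2) 608.108ms=3/4b +304.054ms=3/8b
3) 912.162ms=9/8b +304.054ms=3/8b
4) 1216.216ms=3/2b +608.108ms=3/4b
5) 1824.324ms=9/4b +608.108ms=3/4b
6) 2432.432ms=3b +1216.216ms=3/2b
7) 3648.649ms=9/2b +1216.216ms=3/2b
Σ=6b of 6 (74bpm 3/4) — PASS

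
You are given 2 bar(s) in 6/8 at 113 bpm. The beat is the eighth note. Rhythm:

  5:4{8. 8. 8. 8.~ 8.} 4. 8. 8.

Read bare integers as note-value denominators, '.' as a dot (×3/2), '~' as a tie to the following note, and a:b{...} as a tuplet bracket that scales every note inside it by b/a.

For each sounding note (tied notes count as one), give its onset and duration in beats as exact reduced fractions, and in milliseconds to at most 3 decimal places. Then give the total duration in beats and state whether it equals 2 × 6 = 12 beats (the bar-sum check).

1) 0.0ms=0b +637.168ms=6/5b
2) 637.168ms=6/5b +637.168ms=6/5b
3) 1274.336ms=12/5b +637.168ms=6/5b
4) 1911.504ms=18/5b +1274.336ms=12/5b
5) 3185.841ms=6b +1592.92ms=3b
6) 4778.761ms=9b +796.46ms=3/2b
7) 5575.221ms=21/2b +796.46ms=3/2b
Σ=12b of 12 (113bpm 6/8) — PASS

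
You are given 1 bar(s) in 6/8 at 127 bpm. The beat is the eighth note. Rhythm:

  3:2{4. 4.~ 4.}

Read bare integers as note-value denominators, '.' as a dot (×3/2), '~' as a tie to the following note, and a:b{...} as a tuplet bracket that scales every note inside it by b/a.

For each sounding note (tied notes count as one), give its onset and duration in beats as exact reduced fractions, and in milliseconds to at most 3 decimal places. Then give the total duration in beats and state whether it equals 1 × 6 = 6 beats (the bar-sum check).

1) 0.0ms=0b +944.882ms=2b
2) 944.882ms=2b +1889.764ms=4b
Σ=6b of 6 (127bpm 6/8) — PASS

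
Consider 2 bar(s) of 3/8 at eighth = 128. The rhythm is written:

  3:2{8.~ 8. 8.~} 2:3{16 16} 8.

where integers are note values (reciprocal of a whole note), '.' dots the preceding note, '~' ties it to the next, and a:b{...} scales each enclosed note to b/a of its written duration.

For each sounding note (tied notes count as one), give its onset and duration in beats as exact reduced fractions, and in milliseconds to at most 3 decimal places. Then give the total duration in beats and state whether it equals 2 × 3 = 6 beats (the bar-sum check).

1) 0.0ms=0b +937.5ms=2b
2) 937.5ms=2b +820.312ms=7/4b
3) 1757.812ms=15/4b +351.562ms=3/4b
4) 2109.375ms=9/2b +703.125ms=3/2b
Σ=6b of 6 (128bpm 3/8) — PASS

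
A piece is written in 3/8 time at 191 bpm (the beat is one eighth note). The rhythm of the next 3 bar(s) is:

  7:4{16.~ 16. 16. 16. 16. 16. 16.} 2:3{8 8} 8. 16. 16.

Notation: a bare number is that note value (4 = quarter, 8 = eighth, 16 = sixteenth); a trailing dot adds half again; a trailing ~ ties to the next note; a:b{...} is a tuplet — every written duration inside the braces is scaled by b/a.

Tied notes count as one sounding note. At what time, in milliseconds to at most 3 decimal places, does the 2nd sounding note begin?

note 2 onset = 6/7b = 269.26ms

1. 0.0ms @ 0 + 269.26ms (6/7)
2. 269.26ms @ 6/7 + 134.63ms (3/7)
3. 403.889ms @ 9/7 + 134.63ms (3/7)
4. 538.519ms @ 12/7 + 134.63ms (3/7)
5. 673.149ms @ 15/7 + 134.63ms (3/7)
6. 807.779ms @ 18/7 + 134.63ms (3/7)
7. 942.408ms @ 3 + 471.204ms (3/2)
8. 1413.613ms @ 9/2 + 471.204ms (3/2)
9. 1884.817ms @ 6 + 471.204ms (3/2)
10. 2356.021ms @ 15/2 + 235.602ms (3/4)
11. 2591.623ms @ 33/4 + 235.602ms (3/4)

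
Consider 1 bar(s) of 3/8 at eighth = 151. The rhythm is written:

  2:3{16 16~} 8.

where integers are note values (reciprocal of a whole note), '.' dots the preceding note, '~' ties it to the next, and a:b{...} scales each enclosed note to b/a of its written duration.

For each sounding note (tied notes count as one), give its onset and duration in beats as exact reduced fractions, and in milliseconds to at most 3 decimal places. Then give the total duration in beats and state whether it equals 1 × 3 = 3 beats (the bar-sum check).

1) 0.0ms=0b +298.013ms=3/4b
2) 298.013ms=3/4b +894.04ms=9/4b
Σ=3b of 3 (151bpm 3/8) — PASS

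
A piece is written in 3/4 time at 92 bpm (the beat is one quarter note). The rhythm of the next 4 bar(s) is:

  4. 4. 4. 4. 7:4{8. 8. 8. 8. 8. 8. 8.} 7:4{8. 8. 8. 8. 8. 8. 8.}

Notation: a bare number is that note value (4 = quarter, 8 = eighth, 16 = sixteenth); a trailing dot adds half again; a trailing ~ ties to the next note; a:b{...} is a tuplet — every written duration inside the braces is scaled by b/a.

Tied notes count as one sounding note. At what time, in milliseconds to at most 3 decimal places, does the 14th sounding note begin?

1. 0.0ms @ 0 + 978.261ms (3/2)
2. 978.261ms @ 3/2 + 978.261ms (3/2)
3. 1956.522ms @ 3 + 978.261ms (3/2)
4. 2934.783ms @ 9/2 + 978.261ms (3/2)
5. 3913.043ms @ 6 + 279.503ms (3/7)
6. 4192.547ms @ 45/7 + 279.503ms (3/7)
7. 4472.05ms @ 48/7 + 279.503ms (3/7)
8. 4751.553ms @ 51/7 + 279.503ms (3/7)
9. 5031.056ms @ 54/7 + 279.503ms (3/7)
10. 5310.559ms @ 57/7 + 279.503ms (3/7)
11. 5590.062ms @ 60/7 + 279.503ms (3/7)
12. 5869.565ms @ 9 + 279.503ms (3/7)
13. 6149.068ms @ 66/7 + 279.503ms (3/7)
14. 6428.571ms @ 69/7 + 279.503ms (3/7)
15. 6708.075ms @ 72/7 + 279.503ms (3/7)
16. 6987.578ms @ 75/7 + 279.503ms (3/7)
17. 7267.081ms @ 78/7 + 279.503ms (3/7)
18. 7546.584ms @ 81/7 + 279.503ms (3/7)

note 14 onset = 69/7b = 6428.571ms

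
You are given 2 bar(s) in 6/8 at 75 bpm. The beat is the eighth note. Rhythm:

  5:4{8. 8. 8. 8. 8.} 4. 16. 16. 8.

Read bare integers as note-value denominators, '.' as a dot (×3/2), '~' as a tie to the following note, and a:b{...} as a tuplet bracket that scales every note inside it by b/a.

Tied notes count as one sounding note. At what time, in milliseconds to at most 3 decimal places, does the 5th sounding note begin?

note 5 onset = 24/5b = 3840.0ms

1. 0.0ms @ 0 + 960.0ms (6/5)
2. 960.0ms @ 6/5 + 960.0ms (6/5)
3. 1920.0ms @ 12/5 + 960.0ms (6/5)
4. 2880.0ms @ 18/5 + 960.0ms (6/5)
5. 3840.0ms @ 24/5 + 960.0ms (6/5)
6. 4800.0ms @ 6 + 2400.0ms (3)
7. 7200.0ms @ 9 + 600.0ms (3/4)
8. 7800.0ms @ 39/4 + 600.0ms (3/4)
9. 8400.0ms @ 21/2 + 1200.0ms (3/2)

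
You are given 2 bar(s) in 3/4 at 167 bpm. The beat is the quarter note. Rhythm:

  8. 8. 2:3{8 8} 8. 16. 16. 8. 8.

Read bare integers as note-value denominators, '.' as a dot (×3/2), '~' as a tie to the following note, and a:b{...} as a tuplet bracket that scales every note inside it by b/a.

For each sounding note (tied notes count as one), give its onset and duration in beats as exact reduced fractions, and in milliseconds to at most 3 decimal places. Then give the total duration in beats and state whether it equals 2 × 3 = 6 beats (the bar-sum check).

1) 0.0ms=0b +269.461ms=3/4b
2) 269.461ms=3/4b +269.461ms=3/4b
3) 538.922ms=3/2b +269.461ms=3/4b
4) 808.383ms=9/4b +269.461ms=3/4b
5) 1077.844ms=3b +269.461ms=3/4b
6) 1347.305ms=15/4b +134.731ms=3/8b
7) 1482.036ms=33/8b +134.731ms=3/8b
8) 1616.766ms=9/2b +269.461ms=3/4b
9) 1886.228ms=21/4b +269.461ms=3/4b
Σ=6b of 6 (167bpm 3/4) — PASS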